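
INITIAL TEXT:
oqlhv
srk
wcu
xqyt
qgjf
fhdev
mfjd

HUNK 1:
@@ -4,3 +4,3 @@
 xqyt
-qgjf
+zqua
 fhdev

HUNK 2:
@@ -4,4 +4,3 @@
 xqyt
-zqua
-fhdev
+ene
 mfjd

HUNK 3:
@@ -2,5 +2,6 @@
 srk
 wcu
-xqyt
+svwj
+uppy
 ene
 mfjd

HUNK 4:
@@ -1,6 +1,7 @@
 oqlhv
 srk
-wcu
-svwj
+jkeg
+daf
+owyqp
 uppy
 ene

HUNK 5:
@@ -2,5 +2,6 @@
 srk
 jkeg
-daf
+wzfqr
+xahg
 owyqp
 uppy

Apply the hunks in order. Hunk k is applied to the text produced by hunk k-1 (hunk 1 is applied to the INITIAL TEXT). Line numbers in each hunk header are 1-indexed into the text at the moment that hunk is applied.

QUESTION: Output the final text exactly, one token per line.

Hunk 1: at line 4 remove [qgjf] add [zqua] -> 7 lines: oqlhv srk wcu xqyt zqua fhdev mfjd
Hunk 2: at line 4 remove [zqua,fhdev] add [ene] -> 6 lines: oqlhv srk wcu xqyt ene mfjd
Hunk 3: at line 2 remove [xqyt] add [svwj,uppy] -> 7 lines: oqlhv srk wcu svwj uppy ene mfjd
Hunk 4: at line 1 remove [wcu,svwj] add [jkeg,daf,owyqp] -> 8 lines: oqlhv srk jkeg daf owyqp uppy ene mfjd
Hunk 5: at line 2 remove [daf] add [wzfqr,xahg] -> 9 lines: oqlhv srk jkeg wzfqr xahg owyqp uppy ene mfjd

Answer: oqlhv
srk
jkeg
wzfqr
xahg
owyqp
uppy
ene
mfjd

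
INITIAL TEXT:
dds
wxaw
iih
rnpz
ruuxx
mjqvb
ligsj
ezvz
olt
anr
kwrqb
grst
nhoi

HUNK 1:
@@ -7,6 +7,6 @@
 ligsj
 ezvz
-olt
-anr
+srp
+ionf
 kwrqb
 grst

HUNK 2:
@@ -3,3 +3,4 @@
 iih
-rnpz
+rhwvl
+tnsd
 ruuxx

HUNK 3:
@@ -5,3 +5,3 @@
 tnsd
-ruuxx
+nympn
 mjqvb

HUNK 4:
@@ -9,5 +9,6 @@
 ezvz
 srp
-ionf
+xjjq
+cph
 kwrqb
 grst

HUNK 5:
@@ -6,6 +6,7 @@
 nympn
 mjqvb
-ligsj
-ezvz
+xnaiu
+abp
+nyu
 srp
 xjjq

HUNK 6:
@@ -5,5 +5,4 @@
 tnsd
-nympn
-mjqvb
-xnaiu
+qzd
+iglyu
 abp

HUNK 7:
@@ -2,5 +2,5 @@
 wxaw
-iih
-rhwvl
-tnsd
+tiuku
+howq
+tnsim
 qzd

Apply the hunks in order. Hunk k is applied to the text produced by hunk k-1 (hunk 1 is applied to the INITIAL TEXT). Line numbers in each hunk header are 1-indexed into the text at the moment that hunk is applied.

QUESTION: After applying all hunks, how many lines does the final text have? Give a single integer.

Answer: 15

Derivation:
Hunk 1: at line 7 remove [olt,anr] add [srp,ionf] -> 13 lines: dds wxaw iih rnpz ruuxx mjqvb ligsj ezvz srp ionf kwrqb grst nhoi
Hunk 2: at line 3 remove [rnpz] add [rhwvl,tnsd] -> 14 lines: dds wxaw iih rhwvl tnsd ruuxx mjqvb ligsj ezvz srp ionf kwrqb grst nhoi
Hunk 3: at line 5 remove [ruuxx] add [nympn] -> 14 lines: dds wxaw iih rhwvl tnsd nympn mjqvb ligsj ezvz srp ionf kwrqb grst nhoi
Hunk 4: at line 9 remove [ionf] add [xjjq,cph] -> 15 lines: dds wxaw iih rhwvl tnsd nympn mjqvb ligsj ezvz srp xjjq cph kwrqb grst nhoi
Hunk 5: at line 6 remove [ligsj,ezvz] add [xnaiu,abp,nyu] -> 16 lines: dds wxaw iih rhwvl tnsd nympn mjqvb xnaiu abp nyu srp xjjq cph kwrqb grst nhoi
Hunk 6: at line 5 remove [nympn,mjqvb,xnaiu] add [qzd,iglyu] -> 15 lines: dds wxaw iih rhwvl tnsd qzd iglyu abp nyu srp xjjq cph kwrqb grst nhoi
Hunk 7: at line 2 remove [iih,rhwvl,tnsd] add [tiuku,howq,tnsim] -> 15 lines: dds wxaw tiuku howq tnsim qzd iglyu abp nyu srp xjjq cph kwrqb grst nhoi
Final line count: 15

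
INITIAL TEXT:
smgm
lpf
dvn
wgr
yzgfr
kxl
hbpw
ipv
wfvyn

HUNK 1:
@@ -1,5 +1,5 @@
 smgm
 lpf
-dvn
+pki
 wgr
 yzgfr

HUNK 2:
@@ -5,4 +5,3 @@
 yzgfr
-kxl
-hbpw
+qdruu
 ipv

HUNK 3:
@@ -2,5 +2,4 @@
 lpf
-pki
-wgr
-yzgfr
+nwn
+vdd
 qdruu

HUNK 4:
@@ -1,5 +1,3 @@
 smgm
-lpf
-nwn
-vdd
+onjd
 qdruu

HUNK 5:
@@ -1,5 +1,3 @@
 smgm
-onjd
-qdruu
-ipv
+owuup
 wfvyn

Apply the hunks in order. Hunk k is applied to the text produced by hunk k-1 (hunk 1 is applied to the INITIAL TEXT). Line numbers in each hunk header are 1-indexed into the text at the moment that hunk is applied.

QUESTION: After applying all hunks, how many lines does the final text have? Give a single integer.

Hunk 1: at line 1 remove [dvn] add [pki] -> 9 lines: smgm lpf pki wgr yzgfr kxl hbpw ipv wfvyn
Hunk 2: at line 5 remove [kxl,hbpw] add [qdruu] -> 8 lines: smgm lpf pki wgr yzgfr qdruu ipv wfvyn
Hunk 3: at line 2 remove [pki,wgr,yzgfr] add [nwn,vdd] -> 7 lines: smgm lpf nwn vdd qdruu ipv wfvyn
Hunk 4: at line 1 remove [lpf,nwn,vdd] add [onjd] -> 5 lines: smgm onjd qdruu ipv wfvyn
Hunk 5: at line 1 remove [onjd,qdruu,ipv] add [owuup] -> 3 lines: smgm owuup wfvyn
Final line count: 3

Answer: 3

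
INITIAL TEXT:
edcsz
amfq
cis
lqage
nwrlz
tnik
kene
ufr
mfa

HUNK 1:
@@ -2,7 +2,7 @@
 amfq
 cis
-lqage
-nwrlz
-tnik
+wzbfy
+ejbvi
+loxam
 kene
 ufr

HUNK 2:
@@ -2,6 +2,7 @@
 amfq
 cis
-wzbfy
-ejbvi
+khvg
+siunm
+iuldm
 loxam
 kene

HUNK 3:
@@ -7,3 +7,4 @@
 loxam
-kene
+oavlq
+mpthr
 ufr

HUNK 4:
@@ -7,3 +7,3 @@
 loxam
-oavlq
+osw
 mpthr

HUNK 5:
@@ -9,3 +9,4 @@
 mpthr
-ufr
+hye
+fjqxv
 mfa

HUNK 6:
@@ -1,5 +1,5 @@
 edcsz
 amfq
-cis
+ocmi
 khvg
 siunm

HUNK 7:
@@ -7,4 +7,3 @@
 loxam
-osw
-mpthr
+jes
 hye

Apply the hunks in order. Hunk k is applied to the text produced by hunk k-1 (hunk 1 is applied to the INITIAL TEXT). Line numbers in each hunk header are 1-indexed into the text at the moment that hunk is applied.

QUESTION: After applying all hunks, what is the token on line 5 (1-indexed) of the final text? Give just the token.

Hunk 1: at line 2 remove [lqage,nwrlz,tnik] add [wzbfy,ejbvi,loxam] -> 9 lines: edcsz amfq cis wzbfy ejbvi loxam kene ufr mfa
Hunk 2: at line 2 remove [wzbfy,ejbvi] add [khvg,siunm,iuldm] -> 10 lines: edcsz amfq cis khvg siunm iuldm loxam kene ufr mfa
Hunk 3: at line 7 remove [kene] add [oavlq,mpthr] -> 11 lines: edcsz amfq cis khvg siunm iuldm loxam oavlq mpthr ufr mfa
Hunk 4: at line 7 remove [oavlq] add [osw] -> 11 lines: edcsz amfq cis khvg siunm iuldm loxam osw mpthr ufr mfa
Hunk 5: at line 9 remove [ufr] add [hye,fjqxv] -> 12 lines: edcsz amfq cis khvg siunm iuldm loxam osw mpthr hye fjqxv mfa
Hunk 6: at line 1 remove [cis] add [ocmi] -> 12 lines: edcsz amfq ocmi khvg siunm iuldm loxam osw mpthr hye fjqxv mfa
Hunk 7: at line 7 remove [osw,mpthr] add [jes] -> 11 lines: edcsz amfq ocmi khvg siunm iuldm loxam jes hye fjqxv mfa
Final line 5: siunm

Answer: siunm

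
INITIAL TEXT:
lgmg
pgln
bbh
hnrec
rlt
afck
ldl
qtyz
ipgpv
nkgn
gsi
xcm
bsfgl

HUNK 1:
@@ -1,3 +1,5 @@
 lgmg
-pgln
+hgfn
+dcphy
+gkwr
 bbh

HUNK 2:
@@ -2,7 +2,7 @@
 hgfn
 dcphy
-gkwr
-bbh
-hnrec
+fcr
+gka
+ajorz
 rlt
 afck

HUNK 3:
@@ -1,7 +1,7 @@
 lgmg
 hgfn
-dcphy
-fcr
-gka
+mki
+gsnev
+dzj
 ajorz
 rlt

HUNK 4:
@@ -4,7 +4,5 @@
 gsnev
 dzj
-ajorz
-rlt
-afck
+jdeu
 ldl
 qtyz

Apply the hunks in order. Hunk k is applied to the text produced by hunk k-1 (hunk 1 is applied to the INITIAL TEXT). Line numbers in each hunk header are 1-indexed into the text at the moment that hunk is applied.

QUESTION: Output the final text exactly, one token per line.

Answer: lgmg
hgfn
mki
gsnev
dzj
jdeu
ldl
qtyz
ipgpv
nkgn
gsi
xcm
bsfgl

Derivation:
Hunk 1: at line 1 remove [pgln] add [hgfn,dcphy,gkwr] -> 15 lines: lgmg hgfn dcphy gkwr bbh hnrec rlt afck ldl qtyz ipgpv nkgn gsi xcm bsfgl
Hunk 2: at line 2 remove [gkwr,bbh,hnrec] add [fcr,gka,ajorz] -> 15 lines: lgmg hgfn dcphy fcr gka ajorz rlt afck ldl qtyz ipgpv nkgn gsi xcm bsfgl
Hunk 3: at line 1 remove [dcphy,fcr,gka] add [mki,gsnev,dzj] -> 15 lines: lgmg hgfn mki gsnev dzj ajorz rlt afck ldl qtyz ipgpv nkgn gsi xcm bsfgl
Hunk 4: at line 4 remove [ajorz,rlt,afck] add [jdeu] -> 13 lines: lgmg hgfn mki gsnev dzj jdeu ldl qtyz ipgpv nkgn gsi xcm bsfgl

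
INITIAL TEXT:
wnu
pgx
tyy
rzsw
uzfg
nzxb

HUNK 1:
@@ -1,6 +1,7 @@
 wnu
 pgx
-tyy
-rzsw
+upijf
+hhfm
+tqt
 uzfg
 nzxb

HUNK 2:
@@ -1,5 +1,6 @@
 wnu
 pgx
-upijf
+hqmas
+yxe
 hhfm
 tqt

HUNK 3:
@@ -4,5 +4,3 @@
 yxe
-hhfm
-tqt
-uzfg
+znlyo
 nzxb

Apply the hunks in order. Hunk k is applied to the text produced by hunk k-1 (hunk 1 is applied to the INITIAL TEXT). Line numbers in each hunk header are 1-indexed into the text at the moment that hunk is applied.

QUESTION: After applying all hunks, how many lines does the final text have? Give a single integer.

Hunk 1: at line 1 remove [tyy,rzsw] add [upijf,hhfm,tqt] -> 7 lines: wnu pgx upijf hhfm tqt uzfg nzxb
Hunk 2: at line 1 remove [upijf] add [hqmas,yxe] -> 8 lines: wnu pgx hqmas yxe hhfm tqt uzfg nzxb
Hunk 3: at line 4 remove [hhfm,tqt,uzfg] add [znlyo] -> 6 lines: wnu pgx hqmas yxe znlyo nzxb
Final line count: 6

Answer: 6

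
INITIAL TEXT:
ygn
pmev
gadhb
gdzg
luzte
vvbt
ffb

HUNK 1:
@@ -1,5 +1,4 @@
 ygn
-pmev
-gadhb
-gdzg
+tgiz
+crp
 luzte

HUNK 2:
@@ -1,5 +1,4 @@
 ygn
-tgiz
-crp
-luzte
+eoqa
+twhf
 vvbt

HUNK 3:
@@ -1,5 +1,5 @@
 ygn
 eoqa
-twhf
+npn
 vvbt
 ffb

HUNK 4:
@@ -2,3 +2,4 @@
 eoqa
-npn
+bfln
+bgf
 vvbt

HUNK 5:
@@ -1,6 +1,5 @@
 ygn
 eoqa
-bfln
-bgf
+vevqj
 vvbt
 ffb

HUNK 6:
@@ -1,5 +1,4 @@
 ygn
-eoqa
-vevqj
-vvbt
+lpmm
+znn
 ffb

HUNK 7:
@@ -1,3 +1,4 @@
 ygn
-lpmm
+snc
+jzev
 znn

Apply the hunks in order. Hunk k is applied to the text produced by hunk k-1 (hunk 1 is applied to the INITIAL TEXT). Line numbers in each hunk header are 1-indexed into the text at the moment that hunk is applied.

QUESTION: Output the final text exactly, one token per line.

Answer: ygn
snc
jzev
znn
ffb

Derivation:
Hunk 1: at line 1 remove [pmev,gadhb,gdzg] add [tgiz,crp] -> 6 lines: ygn tgiz crp luzte vvbt ffb
Hunk 2: at line 1 remove [tgiz,crp,luzte] add [eoqa,twhf] -> 5 lines: ygn eoqa twhf vvbt ffb
Hunk 3: at line 1 remove [twhf] add [npn] -> 5 lines: ygn eoqa npn vvbt ffb
Hunk 4: at line 2 remove [npn] add [bfln,bgf] -> 6 lines: ygn eoqa bfln bgf vvbt ffb
Hunk 5: at line 1 remove [bfln,bgf] add [vevqj] -> 5 lines: ygn eoqa vevqj vvbt ffb
Hunk 6: at line 1 remove [eoqa,vevqj,vvbt] add [lpmm,znn] -> 4 lines: ygn lpmm znn ffb
Hunk 7: at line 1 remove [lpmm] add [snc,jzev] -> 5 lines: ygn snc jzev znn ffb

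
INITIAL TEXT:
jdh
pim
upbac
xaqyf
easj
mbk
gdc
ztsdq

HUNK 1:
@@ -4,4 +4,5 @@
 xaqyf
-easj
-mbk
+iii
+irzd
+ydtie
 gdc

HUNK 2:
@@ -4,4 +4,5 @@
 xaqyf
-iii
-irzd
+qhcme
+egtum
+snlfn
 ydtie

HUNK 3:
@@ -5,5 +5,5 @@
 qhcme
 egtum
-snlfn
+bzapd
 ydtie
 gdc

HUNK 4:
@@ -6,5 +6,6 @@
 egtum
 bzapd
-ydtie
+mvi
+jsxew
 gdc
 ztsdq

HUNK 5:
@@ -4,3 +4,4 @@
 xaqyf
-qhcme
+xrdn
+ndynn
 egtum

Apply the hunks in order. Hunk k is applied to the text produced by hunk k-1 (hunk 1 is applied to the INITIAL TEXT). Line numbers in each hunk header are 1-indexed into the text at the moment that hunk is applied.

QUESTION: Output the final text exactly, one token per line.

Hunk 1: at line 4 remove [easj,mbk] add [iii,irzd,ydtie] -> 9 lines: jdh pim upbac xaqyf iii irzd ydtie gdc ztsdq
Hunk 2: at line 4 remove [iii,irzd] add [qhcme,egtum,snlfn] -> 10 lines: jdh pim upbac xaqyf qhcme egtum snlfn ydtie gdc ztsdq
Hunk 3: at line 5 remove [snlfn] add [bzapd] -> 10 lines: jdh pim upbac xaqyf qhcme egtum bzapd ydtie gdc ztsdq
Hunk 4: at line 6 remove [ydtie] add [mvi,jsxew] -> 11 lines: jdh pim upbac xaqyf qhcme egtum bzapd mvi jsxew gdc ztsdq
Hunk 5: at line 4 remove [qhcme] add [xrdn,ndynn] -> 12 lines: jdh pim upbac xaqyf xrdn ndynn egtum bzapd mvi jsxew gdc ztsdq

Answer: jdh
pim
upbac
xaqyf
xrdn
ndynn
egtum
bzapd
mvi
jsxew
gdc
ztsdq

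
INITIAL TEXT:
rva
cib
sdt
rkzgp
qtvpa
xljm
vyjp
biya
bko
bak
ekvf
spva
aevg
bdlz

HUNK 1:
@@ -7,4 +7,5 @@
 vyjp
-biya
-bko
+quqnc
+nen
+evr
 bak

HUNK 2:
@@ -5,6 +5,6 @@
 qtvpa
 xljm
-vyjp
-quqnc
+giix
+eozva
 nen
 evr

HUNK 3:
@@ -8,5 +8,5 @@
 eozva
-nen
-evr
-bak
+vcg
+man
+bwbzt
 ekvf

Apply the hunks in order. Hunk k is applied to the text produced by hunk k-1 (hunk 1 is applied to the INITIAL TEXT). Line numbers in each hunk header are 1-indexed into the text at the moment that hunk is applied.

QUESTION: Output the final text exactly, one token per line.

Hunk 1: at line 7 remove [biya,bko] add [quqnc,nen,evr] -> 15 lines: rva cib sdt rkzgp qtvpa xljm vyjp quqnc nen evr bak ekvf spva aevg bdlz
Hunk 2: at line 5 remove [vyjp,quqnc] add [giix,eozva] -> 15 lines: rva cib sdt rkzgp qtvpa xljm giix eozva nen evr bak ekvf spva aevg bdlz
Hunk 3: at line 8 remove [nen,evr,bak] add [vcg,man,bwbzt] -> 15 lines: rva cib sdt rkzgp qtvpa xljm giix eozva vcg man bwbzt ekvf spva aevg bdlz

Answer: rva
cib
sdt
rkzgp
qtvpa
xljm
giix
eozva
vcg
man
bwbzt
ekvf
spva
aevg
bdlz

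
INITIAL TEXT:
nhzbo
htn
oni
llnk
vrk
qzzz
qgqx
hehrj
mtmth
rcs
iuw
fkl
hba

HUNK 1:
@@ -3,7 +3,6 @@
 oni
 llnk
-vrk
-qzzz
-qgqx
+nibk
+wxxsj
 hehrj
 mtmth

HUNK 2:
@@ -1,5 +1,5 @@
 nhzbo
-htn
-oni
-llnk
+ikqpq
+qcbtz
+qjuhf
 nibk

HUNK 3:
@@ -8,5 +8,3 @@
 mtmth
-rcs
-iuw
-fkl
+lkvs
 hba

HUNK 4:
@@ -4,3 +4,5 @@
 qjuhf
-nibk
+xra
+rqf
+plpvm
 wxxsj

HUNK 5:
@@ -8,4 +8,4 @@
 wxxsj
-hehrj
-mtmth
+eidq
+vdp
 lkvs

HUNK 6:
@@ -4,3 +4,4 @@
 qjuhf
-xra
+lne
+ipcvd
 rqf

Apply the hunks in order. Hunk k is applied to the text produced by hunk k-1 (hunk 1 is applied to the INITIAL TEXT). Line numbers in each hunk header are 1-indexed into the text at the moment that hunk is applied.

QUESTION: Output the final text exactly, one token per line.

Answer: nhzbo
ikqpq
qcbtz
qjuhf
lne
ipcvd
rqf
plpvm
wxxsj
eidq
vdp
lkvs
hba

Derivation:
Hunk 1: at line 3 remove [vrk,qzzz,qgqx] add [nibk,wxxsj] -> 12 lines: nhzbo htn oni llnk nibk wxxsj hehrj mtmth rcs iuw fkl hba
Hunk 2: at line 1 remove [htn,oni,llnk] add [ikqpq,qcbtz,qjuhf] -> 12 lines: nhzbo ikqpq qcbtz qjuhf nibk wxxsj hehrj mtmth rcs iuw fkl hba
Hunk 3: at line 8 remove [rcs,iuw,fkl] add [lkvs] -> 10 lines: nhzbo ikqpq qcbtz qjuhf nibk wxxsj hehrj mtmth lkvs hba
Hunk 4: at line 4 remove [nibk] add [xra,rqf,plpvm] -> 12 lines: nhzbo ikqpq qcbtz qjuhf xra rqf plpvm wxxsj hehrj mtmth lkvs hba
Hunk 5: at line 8 remove [hehrj,mtmth] add [eidq,vdp] -> 12 lines: nhzbo ikqpq qcbtz qjuhf xra rqf plpvm wxxsj eidq vdp lkvs hba
Hunk 6: at line 4 remove [xra] add [lne,ipcvd] -> 13 lines: nhzbo ikqpq qcbtz qjuhf lne ipcvd rqf plpvm wxxsj eidq vdp lkvs hba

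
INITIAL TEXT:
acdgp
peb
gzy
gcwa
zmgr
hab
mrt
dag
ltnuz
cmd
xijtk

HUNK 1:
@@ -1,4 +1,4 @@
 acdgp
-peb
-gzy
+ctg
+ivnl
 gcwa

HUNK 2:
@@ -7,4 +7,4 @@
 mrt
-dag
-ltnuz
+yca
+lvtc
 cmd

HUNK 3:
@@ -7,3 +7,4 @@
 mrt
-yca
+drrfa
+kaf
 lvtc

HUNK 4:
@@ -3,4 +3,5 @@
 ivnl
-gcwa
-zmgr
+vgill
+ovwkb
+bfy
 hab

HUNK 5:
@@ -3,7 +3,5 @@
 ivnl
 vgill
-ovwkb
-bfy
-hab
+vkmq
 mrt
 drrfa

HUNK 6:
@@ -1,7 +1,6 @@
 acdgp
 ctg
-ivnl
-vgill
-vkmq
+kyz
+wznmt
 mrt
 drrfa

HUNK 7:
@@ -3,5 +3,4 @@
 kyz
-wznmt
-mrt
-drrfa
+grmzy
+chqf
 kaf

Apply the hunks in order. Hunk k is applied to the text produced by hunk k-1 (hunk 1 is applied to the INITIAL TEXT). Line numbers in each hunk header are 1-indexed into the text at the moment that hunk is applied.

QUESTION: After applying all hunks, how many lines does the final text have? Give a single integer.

Answer: 9

Derivation:
Hunk 1: at line 1 remove [peb,gzy] add [ctg,ivnl] -> 11 lines: acdgp ctg ivnl gcwa zmgr hab mrt dag ltnuz cmd xijtk
Hunk 2: at line 7 remove [dag,ltnuz] add [yca,lvtc] -> 11 lines: acdgp ctg ivnl gcwa zmgr hab mrt yca lvtc cmd xijtk
Hunk 3: at line 7 remove [yca] add [drrfa,kaf] -> 12 lines: acdgp ctg ivnl gcwa zmgr hab mrt drrfa kaf lvtc cmd xijtk
Hunk 4: at line 3 remove [gcwa,zmgr] add [vgill,ovwkb,bfy] -> 13 lines: acdgp ctg ivnl vgill ovwkb bfy hab mrt drrfa kaf lvtc cmd xijtk
Hunk 5: at line 3 remove [ovwkb,bfy,hab] add [vkmq] -> 11 lines: acdgp ctg ivnl vgill vkmq mrt drrfa kaf lvtc cmd xijtk
Hunk 6: at line 1 remove [ivnl,vgill,vkmq] add [kyz,wznmt] -> 10 lines: acdgp ctg kyz wznmt mrt drrfa kaf lvtc cmd xijtk
Hunk 7: at line 3 remove [wznmt,mrt,drrfa] add [grmzy,chqf] -> 9 lines: acdgp ctg kyz grmzy chqf kaf lvtc cmd xijtk
Final line count: 9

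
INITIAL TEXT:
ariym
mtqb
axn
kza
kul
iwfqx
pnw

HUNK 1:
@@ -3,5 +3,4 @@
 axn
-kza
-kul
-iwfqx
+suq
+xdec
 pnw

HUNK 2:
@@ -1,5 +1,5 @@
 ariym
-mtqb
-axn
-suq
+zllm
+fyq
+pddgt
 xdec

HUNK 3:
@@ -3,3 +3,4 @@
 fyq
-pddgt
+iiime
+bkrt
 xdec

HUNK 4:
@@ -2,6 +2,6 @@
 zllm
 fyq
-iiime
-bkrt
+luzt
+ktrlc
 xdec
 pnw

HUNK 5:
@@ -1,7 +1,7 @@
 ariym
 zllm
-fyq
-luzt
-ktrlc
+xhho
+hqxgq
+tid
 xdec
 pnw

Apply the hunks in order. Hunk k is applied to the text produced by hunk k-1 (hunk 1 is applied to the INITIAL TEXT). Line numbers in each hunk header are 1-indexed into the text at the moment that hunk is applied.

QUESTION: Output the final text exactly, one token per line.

Answer: ariym
zllm
xhho
hqxgq
tid
xdec
pnw

Derivation:
Hunk 1: at line 3 remove [kza,kul,iwfqx] add [suq,xdec] -> 6 lines: ariym mtqb axn suq xdec pnw
Hunk 2: at line 1 remove [mtqb,axn,suq] add [zllm,fyq,pddgt] -> 6 lines: ariym zllm fyq pddgt xdec pnw
Hunk 3: at line 3 remove [pddgt] add [iiime,bkrt] -> 7 lines: ariym zllm fyq iiime bkrt xdec pnw
Hunk 4: at line 2 remove [iiime,bkrt] add [luzt,ktrlc] -> 7 lines: ariym zllm fyq luzt ktrlc xdec pnw
Hunk 5: at line 1 remove [fyq,luzt,ktrlc] add [xhho,hqxgq,tid] -> 7 lines: ariym zllm xhho hqxgq tid xdec pnw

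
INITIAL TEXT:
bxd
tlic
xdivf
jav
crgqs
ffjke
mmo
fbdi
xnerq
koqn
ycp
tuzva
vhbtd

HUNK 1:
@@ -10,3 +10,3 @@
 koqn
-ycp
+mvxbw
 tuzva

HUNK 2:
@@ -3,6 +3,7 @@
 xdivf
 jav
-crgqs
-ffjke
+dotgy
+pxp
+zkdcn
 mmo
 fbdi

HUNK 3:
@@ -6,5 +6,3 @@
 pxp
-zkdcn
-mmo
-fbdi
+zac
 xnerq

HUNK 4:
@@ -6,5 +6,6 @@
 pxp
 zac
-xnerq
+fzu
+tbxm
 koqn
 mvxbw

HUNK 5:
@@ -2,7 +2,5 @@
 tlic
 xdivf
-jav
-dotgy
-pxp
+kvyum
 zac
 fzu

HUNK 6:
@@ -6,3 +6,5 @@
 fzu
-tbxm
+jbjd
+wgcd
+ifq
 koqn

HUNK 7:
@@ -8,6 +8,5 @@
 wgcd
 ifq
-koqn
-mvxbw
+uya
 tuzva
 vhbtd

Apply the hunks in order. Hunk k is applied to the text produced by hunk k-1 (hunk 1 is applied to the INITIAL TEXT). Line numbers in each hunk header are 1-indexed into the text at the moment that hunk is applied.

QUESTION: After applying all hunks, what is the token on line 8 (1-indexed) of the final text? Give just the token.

Hunk 1: at line 10 remove [ycp] add [mvxbw] -> 13 lines: bxd tlic xdivf jav crgqs ffjke mmo fbdi xnerq koqn mvxbw tuzva vhbtd
Hunk 2: at line 3 remove [crgqs,ffjke] add [dotgy,pxp,zkdcn] -> 14 lines: bxd tlic xdivf jav dotgy pxp zkdcn mmo fbdi xnerq koqn mvxbw tuzva vhbtd
Hunk 3: at line 6 remove [zkdcn,mmo,fbdi] add [zac] -> 12 lines: bxd tlic xdivf jav dotgy pxp zac xnerq koqn mvxbw tuzva vhbtd
Hunk 4: at line 6 remove [xnerq] add [fzu,tbxm] -> 13 lines: bxd tlic xdivf jav dotgy pxp zac fzu tbxm koqn mvxbw tuzva vhbtd
Hunk 5: at line 2 remove [jav,dotgy,pxp] add [kvyum] -> 11 lines: bxd tlic xdivf kvyum zac fzu tbxm koqn mvxbw tuzva vhbtd
Hunk 6: at line 6 remove [tbxm] add [jbjd,wgcd,ifq] -> 13 lines: bxd tlic xdivf kvyum zac fzu jbjd wgcd ifq koqn mvxbw tuzva vhbtd
Hunk 7: at line 8 remove [koqn,mvxbw] add [uya] -> 12 lines: bxd tlic xdivf kvyum zac fzu jbjd wgcd ifq uya tuzva vhbtd
Final line 8: wgcd

Answer: wgcd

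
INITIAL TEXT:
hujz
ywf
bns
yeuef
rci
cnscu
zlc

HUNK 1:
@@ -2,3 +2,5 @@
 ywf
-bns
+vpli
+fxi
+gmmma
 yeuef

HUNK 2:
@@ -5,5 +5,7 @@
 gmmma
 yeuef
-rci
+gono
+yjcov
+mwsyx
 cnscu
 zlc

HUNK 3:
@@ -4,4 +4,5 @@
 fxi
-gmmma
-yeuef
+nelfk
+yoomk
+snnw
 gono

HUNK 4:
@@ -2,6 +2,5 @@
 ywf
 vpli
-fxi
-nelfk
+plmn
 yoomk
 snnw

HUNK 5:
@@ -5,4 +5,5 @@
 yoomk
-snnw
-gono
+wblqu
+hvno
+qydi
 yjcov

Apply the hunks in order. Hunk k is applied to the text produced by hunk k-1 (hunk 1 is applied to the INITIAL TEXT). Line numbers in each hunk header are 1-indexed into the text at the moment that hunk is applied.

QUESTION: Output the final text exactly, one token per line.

Answer: hujz
ywf
vpli
plmn
yoomk
wblqu
hvno
qydi
yjcov
mwsyx
cnscu
zlc

Derivation:
Hunk 1: at line 2 remove [bns] add [vpli,fxi,gmmma] -> 9 lines: hujz ywf vpli fxi gmmma yeuef rci cnscu zlc
Hunk 2: at line 5 remove [rci] add [gono,yjcov,mwsyx] -> 11 lines: hujz ywf vpli fxi gmmma yeuef gono yjcov mwsyx cnscu zlc
Hunk 3: at line 4 remove [gmmma,yeuef] add [nelfk,yoomk,snnw] -> 12 lines: hujz ywf vpli fxi nelfk yoomk snnw gono yjcov mwsyx cnscu zlc
Hunk 4: at line 2 remove [fxi,nelfk] add [plmn] -> 11 lines: hujz ywf vpli plmn yoomk snnw gono yjcov mwsyx cnscu zlc
Hunk 5: at line 5 remove [snnw,gono] add [wblqu,hvno,qydi] -> 12 lines: hujz ywf vpli plmn yoomk wblqu hvno qydi yjcov mwsyx cnscu zlc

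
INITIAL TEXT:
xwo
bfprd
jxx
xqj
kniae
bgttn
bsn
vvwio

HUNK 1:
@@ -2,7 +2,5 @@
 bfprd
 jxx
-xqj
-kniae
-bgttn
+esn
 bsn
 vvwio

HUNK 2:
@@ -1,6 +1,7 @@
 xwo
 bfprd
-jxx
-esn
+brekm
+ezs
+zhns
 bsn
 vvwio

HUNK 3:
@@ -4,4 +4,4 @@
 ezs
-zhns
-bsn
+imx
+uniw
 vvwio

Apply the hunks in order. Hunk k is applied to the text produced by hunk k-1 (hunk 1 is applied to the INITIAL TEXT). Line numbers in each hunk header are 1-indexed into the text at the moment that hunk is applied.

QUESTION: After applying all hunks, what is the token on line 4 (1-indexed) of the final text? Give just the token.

Answer: ezs

Derivation:
Hunk 1: at line 2 remove [xqj,kniae,bgttn] add [esn] -> 6 lines: xwo bfprd jxx esn bsn vvwio
Hunk 2: at line 1 remove [jxx,esn] add [brekm,ezs,zhns] -> 7 lines: xwo bfprd brekm ezs zhns bsn vvwio
Hunk 3: at line 4 remove [zhns,bsn] add [imx,uniw] -> 7 lines: xwo bfprd brekm ezs imx uniw vvwio
Final line 4: ezs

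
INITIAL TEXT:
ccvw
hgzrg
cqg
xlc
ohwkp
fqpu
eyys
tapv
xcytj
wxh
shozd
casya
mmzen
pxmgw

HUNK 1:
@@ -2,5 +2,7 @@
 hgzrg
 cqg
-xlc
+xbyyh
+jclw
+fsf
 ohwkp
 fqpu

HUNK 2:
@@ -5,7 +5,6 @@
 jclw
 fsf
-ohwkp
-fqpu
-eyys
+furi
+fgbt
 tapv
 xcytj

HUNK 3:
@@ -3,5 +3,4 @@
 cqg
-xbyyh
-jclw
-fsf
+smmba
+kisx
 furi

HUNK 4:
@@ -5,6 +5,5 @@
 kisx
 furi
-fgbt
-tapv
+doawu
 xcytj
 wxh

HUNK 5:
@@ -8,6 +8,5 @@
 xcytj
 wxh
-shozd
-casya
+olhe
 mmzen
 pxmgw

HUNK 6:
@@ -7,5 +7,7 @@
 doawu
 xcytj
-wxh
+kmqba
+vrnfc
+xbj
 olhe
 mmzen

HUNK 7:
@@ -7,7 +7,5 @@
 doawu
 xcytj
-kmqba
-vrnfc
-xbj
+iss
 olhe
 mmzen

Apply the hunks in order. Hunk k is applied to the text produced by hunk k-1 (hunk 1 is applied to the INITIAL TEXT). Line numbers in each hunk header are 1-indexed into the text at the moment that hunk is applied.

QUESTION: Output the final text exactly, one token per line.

Answer: ccvw
hgzrg
cqg
smmba
kisx
furi
doawu
xcytj
iss
olhe
mmzen
pxmgw

Derivation:
Hunk 1: at line 2 remove [xlc] add [xbyyh,jclw,fsf] -> 16 lines: ccvw hgzrg cqg xbyyh jclw fsf ohwkp fqpu eyys tapv xcytj wxh shozd casya mmzen pxmgw
Hunk 2: at line 5 remove [ohwkp,fqpu,eyys] add [furi,fgbt] -> 15 lines: ccvw hgzrg cqg xbyyh jclw fsf furi fgbt tapv xcytj wxh shozd casya mmzen pxmgw
Hunk 3: at line 3 remove [xbyyh,jclw,fsf] add [smmba,kisx] -> 14 lines: ccvw hgzrg cqg smmba kisx furi fgbt tapv xcytj wxh shozd casya mmzen pxmgw
Hunk 4: at line 5 remove [fgbt,tapv] add [doawu] -> 13 lines: ccvw hgzrg cqg smmba kisx furi doawu xcytj wxh shozd casya mmzen pxmgw
Hunk 5: at line 8 remove [shozd,casya] add [olhe] -> 12 lines: ccvw hgzrg cqg smmba kisx furi doawu xcytj wxh olhe mmzen pxmgw
Hunk 6: at line 7 remove [wxh] add [kmqba,vrnfc,xbj] -> 14 lines: ccvw hgzrg cqg smmba kisx furi doawu xcytj kmqba vrnfc xbj olhe mmzen pxmgw
Hunk 7: at line 7 remove [kmqba,vrnfc,xbj] add [iss] -> 12 lines: ccvw hgzrg cqg smmba kisx furi doawu xcytj iss olhe mmzen pxmgw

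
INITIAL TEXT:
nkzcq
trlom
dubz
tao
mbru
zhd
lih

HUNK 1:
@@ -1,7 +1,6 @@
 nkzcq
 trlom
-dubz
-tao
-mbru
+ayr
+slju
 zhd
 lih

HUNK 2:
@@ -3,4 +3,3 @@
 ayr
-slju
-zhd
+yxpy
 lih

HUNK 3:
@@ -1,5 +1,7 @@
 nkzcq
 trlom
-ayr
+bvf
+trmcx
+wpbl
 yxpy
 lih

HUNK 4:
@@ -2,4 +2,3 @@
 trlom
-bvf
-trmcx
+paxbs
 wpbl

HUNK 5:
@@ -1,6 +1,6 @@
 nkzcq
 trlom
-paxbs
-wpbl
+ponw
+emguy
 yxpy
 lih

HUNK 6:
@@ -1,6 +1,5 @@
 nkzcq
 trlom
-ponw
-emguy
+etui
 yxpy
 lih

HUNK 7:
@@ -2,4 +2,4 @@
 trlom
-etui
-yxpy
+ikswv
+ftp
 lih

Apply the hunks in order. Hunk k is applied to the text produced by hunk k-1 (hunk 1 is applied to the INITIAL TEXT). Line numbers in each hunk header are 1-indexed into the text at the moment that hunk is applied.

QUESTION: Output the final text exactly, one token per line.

Answer: nkzcq
trlom
ikswv
ftp
lih

Derivation:
Hunk 1: at line 1 remove [dubz,tao,mbru] add [ayr,slju] -> 6 lines: nkzcq trlom ayr slju zhd lih
Hunk 2: at line 3 remove [slju,zhd] add [yxpy] -> 5 lines: nkzcq trlom ayr yxpy lih
Hunk 3: at line 1 remove [ayr] add [bvf,trmcx,wpbl] -> 7 lines: nkzcq trlom bvf trmcx wpbl yxpy lih
Hunk 4: at line 2 remove [bvf,trmcx] add [paxbs] -> 6 lines: nkzcq trlom paxbs wpbl yxpy lih
Hunk 5: at line 1 remove [paxbs,wpbl] add [ponw,emguy] -> 6 lines: nkzcq trlom ponw emguy yxpy lih
Hunk 6: at line 1 remove [ponw,emguy] add [etui] -> 5 lines: nkzcq trlom etui yxpy lih
Hunk 7: at line 2 remove [etui,yxpy] add [ikswv,ftp] -> 5 lines: nkzcq trlom ikswv ftp lih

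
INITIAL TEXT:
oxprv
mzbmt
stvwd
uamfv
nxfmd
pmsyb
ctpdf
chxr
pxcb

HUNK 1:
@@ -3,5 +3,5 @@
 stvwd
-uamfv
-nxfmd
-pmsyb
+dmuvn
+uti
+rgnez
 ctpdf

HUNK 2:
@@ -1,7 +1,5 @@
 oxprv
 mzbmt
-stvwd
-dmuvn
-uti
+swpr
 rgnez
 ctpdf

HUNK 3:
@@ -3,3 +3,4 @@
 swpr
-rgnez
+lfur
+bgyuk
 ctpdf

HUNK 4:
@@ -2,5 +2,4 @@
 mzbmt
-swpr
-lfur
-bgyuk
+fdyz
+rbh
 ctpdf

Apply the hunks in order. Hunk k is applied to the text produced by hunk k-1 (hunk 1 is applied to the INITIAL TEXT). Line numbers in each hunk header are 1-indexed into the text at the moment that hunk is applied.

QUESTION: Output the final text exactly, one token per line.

Hunk 1: at line 3 remove [uamfv,nxfmd,pmsyb] add [dmuvn,uti,rgnez] -> 9 lines: oxprv mzbmt stvwd dmuvn uti rgnez ctpdf chxr pxcb
Hunk 2: at line 1 remove [stvwd,dmuvn,uti] add [swpr] -> 7 lines: oxprv mzbmt swpr rgnez ctpdf chxr pxcb
Hunk 3: at line 3 remove [rgnez] add [lfur,bgyuk] -> 8 lines: oxprv mzbmt swpr lfur bgyuk ctpdf chxr pxcb
Hunk 4: at line 2 remove [swpr,lfur,bgyuk] add [fdyz,rbh] -> 7 lines: oxprv mzbmt fdyz rbh ctpdf chxr pxcb

Answer: oxprv
mzbmt
fdyz
rbh
ctpdf
chxr
pxcb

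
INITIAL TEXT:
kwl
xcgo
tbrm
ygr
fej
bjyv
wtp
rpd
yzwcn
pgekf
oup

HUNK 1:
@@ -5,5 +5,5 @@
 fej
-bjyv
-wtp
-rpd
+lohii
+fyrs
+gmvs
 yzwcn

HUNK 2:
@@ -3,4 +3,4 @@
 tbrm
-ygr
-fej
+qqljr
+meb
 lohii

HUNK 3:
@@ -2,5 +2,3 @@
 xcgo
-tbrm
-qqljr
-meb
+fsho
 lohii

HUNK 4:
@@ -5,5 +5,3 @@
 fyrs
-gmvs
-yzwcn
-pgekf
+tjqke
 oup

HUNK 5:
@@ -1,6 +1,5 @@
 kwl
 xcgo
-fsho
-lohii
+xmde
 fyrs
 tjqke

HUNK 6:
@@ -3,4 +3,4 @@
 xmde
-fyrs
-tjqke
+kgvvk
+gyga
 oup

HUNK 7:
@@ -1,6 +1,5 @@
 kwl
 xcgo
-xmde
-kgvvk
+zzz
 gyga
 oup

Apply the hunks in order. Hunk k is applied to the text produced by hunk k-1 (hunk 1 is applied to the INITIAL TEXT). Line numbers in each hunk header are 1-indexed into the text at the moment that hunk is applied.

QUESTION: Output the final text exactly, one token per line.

Hunk 1: at line 5 remove [bjyv,wtp,rpd] add [lohii,fyrs,gmvs] -> 11 lines: kwl xcgo tbrm ygr fej lohii fyrs gmvs yzwcn pgekf oup
Hunk 2: at line 3 remove [ygr,fej] add [qqljr,meb] -> 11 lines: kwl xcgo tbrm qqljr meb lohii fyrs gmvs yzwcn pgekf oup
Hunk 3: at line 2 remove [tbrm,qqljr,meb] add [fsho] -> 9 lines: kwl xcgo fsho lohii fyrs gmvs yzwcn pgekf oup
Hunk 4: at line 5 remove [gmvs,yzwcn,pgekf] add [tjqke] -> 7 lines: kwl xcgo fsho lohii fyrs tjqke oup
Hunk 5: at line 1 remove [fsho,lohii] add [xmde] -> 6 lines: kwl xcgo xmde fyrs tjqke oup
Hunk 6: at line 3 remove [fyrs,tjqke] add [kgvvk,gyga] -> 6 lines: kwl xcgo xmde kgvvk gyga oup
Hunk 7: at line 1 remove [xmde,kgvvk] add [zzz] -> 5 lines: kwl xcgo zzz gyga oup

Answer: kwl
xcgo
zzz
gyga
oup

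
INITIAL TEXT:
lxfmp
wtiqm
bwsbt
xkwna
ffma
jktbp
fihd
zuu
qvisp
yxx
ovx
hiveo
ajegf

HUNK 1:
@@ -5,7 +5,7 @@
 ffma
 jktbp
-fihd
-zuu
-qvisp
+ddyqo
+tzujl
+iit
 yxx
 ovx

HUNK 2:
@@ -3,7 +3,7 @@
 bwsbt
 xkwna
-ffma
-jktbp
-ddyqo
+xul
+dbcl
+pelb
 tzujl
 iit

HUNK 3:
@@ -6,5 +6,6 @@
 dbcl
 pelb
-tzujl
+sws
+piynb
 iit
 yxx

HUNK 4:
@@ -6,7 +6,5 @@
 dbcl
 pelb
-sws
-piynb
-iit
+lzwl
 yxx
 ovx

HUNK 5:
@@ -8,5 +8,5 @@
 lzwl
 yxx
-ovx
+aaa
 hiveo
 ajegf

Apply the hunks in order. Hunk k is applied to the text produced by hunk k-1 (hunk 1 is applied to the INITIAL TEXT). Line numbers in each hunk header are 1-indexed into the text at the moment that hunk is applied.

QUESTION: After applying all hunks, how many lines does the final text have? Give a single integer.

Answer: 12

Derivation:
Hunk 1: at line 5 remove [fihd,zuu,qvisp] add [ddyqo,tzujl,iit] -> 13 lines: lxfmp wtiqm bwsbt xkwna ffma jktbp ddyqo tzujl iit yxx ovx hiveo ajegf
Hunk 2: at line 3 remove [ffma,jktbp,ddyqo] add [xul,dbcl,pelb] -> 13 lines: lxfmp wtiqm bwsbt xkwna xul dbcl pelb tzujl iit yxx ovx hiveo ajegf
Hunk 3: at line 6 remove [tzujl] add [sws,piynb] -> 14 lines: lxfmp wtiqm bwsbt xkwna xul dbcl pelb sws piynb iit yxx ovx hiveo ajegf
Hunk 4: at line 6 remove [sws,piynb,iit] add [lzwl] -> 12 lines: lxfmp wtiqm bwsbt xkwna xul dbcl pelb lzwl yxx ovx hiveo ajegf
Hunk 5: at line 8 remove [ovx] add [aaa] -> 12 lines: lxfmp wtiqm bwsbt xkwna xul dbcl pelb lzwl yxx aaa hiveo ajegf
Final line count: 12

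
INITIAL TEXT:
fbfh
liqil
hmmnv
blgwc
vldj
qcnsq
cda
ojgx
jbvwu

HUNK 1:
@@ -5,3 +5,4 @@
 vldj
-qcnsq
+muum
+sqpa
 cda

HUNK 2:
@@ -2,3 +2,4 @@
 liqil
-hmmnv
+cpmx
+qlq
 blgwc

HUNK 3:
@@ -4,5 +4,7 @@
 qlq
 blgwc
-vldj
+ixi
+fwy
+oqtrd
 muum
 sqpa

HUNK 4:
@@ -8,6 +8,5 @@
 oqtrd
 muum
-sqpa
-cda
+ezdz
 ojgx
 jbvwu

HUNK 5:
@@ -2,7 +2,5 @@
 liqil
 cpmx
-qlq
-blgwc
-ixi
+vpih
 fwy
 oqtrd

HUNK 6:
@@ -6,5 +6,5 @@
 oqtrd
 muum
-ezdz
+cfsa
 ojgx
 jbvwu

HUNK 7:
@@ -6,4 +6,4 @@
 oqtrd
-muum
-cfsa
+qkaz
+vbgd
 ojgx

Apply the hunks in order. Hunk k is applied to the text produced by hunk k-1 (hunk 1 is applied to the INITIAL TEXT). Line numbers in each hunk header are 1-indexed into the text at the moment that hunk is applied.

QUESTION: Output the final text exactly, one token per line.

Hunk 1: at line 5 remove [qcnsq] add [muum,sqpa] -> 10 lines: fbfh liqil hmmnv blgwc vldj muum sqpa cda ojgx jbvwu
Hunk 2: at line 2 remove [hmmnv] add [cpmx,qlq] -> 11 lines: fbfh liqil cpmx qlq blgwc vldj muum sqpa cda ojgx jbvwu
Hunk 3: at line 4 remove [vldj] add [ixi,fwy,oqtrd] -> 13 lines: fbfh liqil cpmx qlq blgwc ixi fwy oqtrd muum sqpa cda ojgx jbvwu
Hunk 4: at line 8 remove [sqpa,cda] add [ezdz] -> 12 lines: fbfh liqil cpmx qlq blgwc ixi fwy oqtrd muum ezdz ojgx jbvwu
Hunk 5: at line 2 remove [qlq,blgwc,ixi] add [vpih] -> 10 lines: fbfh liqil cpmx vpih fwy oqtrd muum ezdz ojgx jbvwu
Hunk 6: at line 6 remove [ezdz] add [cfsa] -> 10 lines: fbfh liqil cpmx vpih fwy oqtrd muum cfsa ojgx jbvwu
Hunk 7: at line 6 remove [muum,cfsa] add [qkaz,vbgd] -> 10 lines: fbfh liqil cpmx vpih fwy oqtrd qkaz vbgd ojgx jbvwu

Answer: fbfh
liqil
cpmx
vpih
fwy
oqtrd
qkaz
vbgd
ojgx
jbvwu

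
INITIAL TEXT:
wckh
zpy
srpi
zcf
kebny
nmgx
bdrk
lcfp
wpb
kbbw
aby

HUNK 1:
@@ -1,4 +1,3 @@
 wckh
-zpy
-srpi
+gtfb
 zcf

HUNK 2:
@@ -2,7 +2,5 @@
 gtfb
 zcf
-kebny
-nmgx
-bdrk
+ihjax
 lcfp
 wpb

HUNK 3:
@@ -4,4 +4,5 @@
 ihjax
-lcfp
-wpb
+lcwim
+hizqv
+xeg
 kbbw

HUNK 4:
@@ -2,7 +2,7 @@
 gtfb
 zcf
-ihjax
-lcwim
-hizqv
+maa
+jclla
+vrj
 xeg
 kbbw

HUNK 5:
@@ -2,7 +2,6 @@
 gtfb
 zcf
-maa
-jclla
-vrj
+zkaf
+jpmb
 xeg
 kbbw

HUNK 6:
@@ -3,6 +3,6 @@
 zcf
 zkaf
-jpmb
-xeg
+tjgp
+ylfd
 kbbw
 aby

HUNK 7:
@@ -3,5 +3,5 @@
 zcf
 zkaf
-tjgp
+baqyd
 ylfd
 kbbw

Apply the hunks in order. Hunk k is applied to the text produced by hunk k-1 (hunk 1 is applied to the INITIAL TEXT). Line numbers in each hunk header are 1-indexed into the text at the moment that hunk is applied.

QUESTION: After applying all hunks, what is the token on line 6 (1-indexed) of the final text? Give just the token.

Hunk 1: at line 1 remove [zpy,srpi] add [gtfb] -> 10 lines: wckh gtfb zcf kebny nmgx bdrk lcfp wpb kbbw aby
Hunk 2: at line 2 remove [kebny,nmgx,bdrk] add [ihjax] -> 8 lines: wckh gtfb zcf ihjax lcfp wpb kbbw aby
Hunk 3: at line 4 remove [lcfp,wpb] add [lcwim,hizqv,xeg] -> 9 lines: wckh gtfb zcf ihjax lcwim hizqv xeg kbbw aby
Hunk 4: at line 2 remove [ihjax,lcwim,hizqv] add [maa,jclla,vrj] -> 9 lines: wckh gtfb zcf maa jclla vrj xeg kbbw aby
Hunk 5: at line 2 remove [maa,jclla,vrj] add [zkaf,jpmb] -> 8 lines: wckh gtfb zcf zkaf jpmb xeg kbbw aby
Hunk 6: at line 3 remove [jpmb,xeg] add [tjgp,ylfd] -> 8 lines: wckh gtfb zcf zkaf tjgp ylfd kbbw aby
Hunk 7: at line 3 remove [tjgp] add [baqyd] -> 8 lines: wckh gtfb zcf zkaf baqyd ylfd kbbw aby
Final line 6: ylfd

Answer: ylfd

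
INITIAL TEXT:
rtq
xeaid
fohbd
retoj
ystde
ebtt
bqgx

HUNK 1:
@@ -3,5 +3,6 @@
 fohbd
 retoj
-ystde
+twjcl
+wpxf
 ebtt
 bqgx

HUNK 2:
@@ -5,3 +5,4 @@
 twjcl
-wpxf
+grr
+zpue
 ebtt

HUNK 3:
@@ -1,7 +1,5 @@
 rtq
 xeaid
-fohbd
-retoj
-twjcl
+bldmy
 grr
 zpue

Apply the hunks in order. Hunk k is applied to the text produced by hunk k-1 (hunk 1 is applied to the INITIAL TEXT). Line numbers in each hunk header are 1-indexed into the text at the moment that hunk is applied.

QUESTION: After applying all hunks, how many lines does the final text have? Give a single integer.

Answer: 7

Derivation:
Hunk 1: at line 3 remove [ystde] add [twjcl,wpxf] -> 8 lines: rtq xeaid fohbd retoj twjcl wpxf ebtt bqgx
Hunk 2: at line 5 remove [wpxf] add [grr,zpue] -> 9 lines: rtq xeaid fohbd retoj twjcl grr zpue ebtt bqgx
Hunk 3: at line 1 remove [fohbd,retoj,twjcl] add [bldmy] -> 7 lines: rtq xeaid bldmy grr zpue ebtt bqgx
Final line count: 7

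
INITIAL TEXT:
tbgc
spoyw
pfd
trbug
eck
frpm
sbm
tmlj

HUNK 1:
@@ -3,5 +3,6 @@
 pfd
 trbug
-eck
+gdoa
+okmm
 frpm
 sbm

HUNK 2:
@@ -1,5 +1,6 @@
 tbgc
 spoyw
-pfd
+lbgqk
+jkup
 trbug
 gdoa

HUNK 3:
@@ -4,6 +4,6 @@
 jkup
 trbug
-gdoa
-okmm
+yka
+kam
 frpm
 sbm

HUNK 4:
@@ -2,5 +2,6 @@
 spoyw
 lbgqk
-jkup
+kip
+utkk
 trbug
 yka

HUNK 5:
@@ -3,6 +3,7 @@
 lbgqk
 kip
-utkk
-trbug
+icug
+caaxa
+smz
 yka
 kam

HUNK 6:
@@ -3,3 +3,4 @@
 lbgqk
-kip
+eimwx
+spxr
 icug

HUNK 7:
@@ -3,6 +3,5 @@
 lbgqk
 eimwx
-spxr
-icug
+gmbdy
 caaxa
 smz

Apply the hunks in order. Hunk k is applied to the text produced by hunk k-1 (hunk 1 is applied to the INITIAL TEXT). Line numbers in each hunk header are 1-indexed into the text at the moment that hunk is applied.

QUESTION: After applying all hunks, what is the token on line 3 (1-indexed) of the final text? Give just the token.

Answer: lbgqk

Derivation:
Hunk 1: at line 3 remove [eck] add [gdoa,okmm] -> 9 lines: tbgc spoyw pfd trbug gdoa okmm frpm sbm tmlj
Hunk 2: at line 1 remove [pfd] add [lbgqk,jkup] -> 10 lines: tbgc spoyw lbgqk jkup trbug gdoa okmm frpm sbm tmlj
Hunk 3: at line 4 remove [gdoa,okmm] add [yka,kam] -> 10 lines: tbgc spoyw lbgqk jkup trbug yka kam frpm sbm tmlj
Hunk 4: at line 2 remove [jkup] add [kip,utkk] -> 11 lines: tbgc spoyw lbgqk kip utkk trbug yka kam frpm sbm tmlj
Hunk 5: at line 3 remove [utkk,trbug] add [icug,caaxa,smz] -> 12 lines: tbgc spoyw lbgqk kip icug caaxa smz yka kam frpm sbm tmlj
Hunk 6: at line 3 remove [kip] add [eimwx,spxr] -> 13 lines: tbgc spoyw lbgqk eimwx spxr icug caaxa smz yka kam frpm sbm tmlj
Hunk 7: at line 3 remove [spxr,icug] add [gmbdy] -> 12 lines: tbgc spoyw lbgqk eimwx gmbdy caaxa smz yka kam frpm sbm tmlj
Final line 3: lbgqk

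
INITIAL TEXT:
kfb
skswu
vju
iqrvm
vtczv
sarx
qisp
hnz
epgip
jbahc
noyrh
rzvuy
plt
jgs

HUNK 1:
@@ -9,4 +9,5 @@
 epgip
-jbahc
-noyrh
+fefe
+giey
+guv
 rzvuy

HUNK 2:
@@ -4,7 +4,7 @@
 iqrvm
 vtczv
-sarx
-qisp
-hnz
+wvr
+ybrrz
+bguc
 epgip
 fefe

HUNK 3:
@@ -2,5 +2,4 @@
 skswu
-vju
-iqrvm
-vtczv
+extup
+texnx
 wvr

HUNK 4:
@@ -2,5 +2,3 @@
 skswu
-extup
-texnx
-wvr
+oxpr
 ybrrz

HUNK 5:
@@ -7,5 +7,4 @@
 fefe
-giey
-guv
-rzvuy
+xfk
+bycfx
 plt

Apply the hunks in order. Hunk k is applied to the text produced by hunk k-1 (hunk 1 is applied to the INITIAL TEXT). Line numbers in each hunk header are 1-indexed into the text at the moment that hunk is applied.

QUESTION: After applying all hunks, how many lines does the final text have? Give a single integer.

Answer: 11

Derivation:
Hunk 1: at line 9 remove [jbahc,noyrh] add [fefe,giey,guv] -> 15 lines: kfb skswu vju iqrvm vtczv sarx qisp hnz epgip fefe giey guv rzvuy plt jgs
Hunk 2: at line 4 remove [sarx,qisp,hnz] add [wvr,ybrrz,bguc] -> 15 lines: kfb skswu vju iqrvm vtczv wvr ybrrz bguc epgip fefe giey guv rzvuy plt jgs
Hunk 3: at line 2 remove [vju,iqrvm,vtczv] add [extup,texnx] -> 14 lines: kfb skswu extup texnx wvr ybrrz bguc epgip fefe giey guv rzvuy plt jgs
Hunk 4: at line 2 remove [extup,texnx,wvr] add [oxpr] -> 12 lines: kfb skswu oxpr ybrrz bguc epgip fefe giey guv rzvuy plt jgs
Hunk 5: at line 7 remove [giey,guv,rzvuy] add [xfk,bycfx] -> 11 lines: kfb skswu oxpr ybrrz bguc epgip fefe xfk bycfx plt jgs
Final line count: 11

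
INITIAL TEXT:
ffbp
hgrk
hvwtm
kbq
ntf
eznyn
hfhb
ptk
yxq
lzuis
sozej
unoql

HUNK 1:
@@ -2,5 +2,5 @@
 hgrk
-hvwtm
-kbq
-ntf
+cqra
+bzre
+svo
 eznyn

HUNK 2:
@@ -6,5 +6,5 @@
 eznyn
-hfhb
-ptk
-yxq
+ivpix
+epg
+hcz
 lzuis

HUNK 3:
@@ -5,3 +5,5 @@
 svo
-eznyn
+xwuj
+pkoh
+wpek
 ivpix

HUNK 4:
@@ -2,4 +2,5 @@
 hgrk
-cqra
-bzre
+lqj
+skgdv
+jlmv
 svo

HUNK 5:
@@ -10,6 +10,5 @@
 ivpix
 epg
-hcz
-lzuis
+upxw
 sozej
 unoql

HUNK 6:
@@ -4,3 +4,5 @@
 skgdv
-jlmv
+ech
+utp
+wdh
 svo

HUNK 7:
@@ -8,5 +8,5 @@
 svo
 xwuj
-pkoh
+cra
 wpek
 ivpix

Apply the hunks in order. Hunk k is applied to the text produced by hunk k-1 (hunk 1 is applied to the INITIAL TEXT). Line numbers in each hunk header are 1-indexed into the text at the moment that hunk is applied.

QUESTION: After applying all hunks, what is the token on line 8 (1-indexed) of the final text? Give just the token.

Hunk 1: at line 2 remove [hvwtm,kbq,ntf] add [cqra,bzre,svo] -> 12 lines: ffbp hgrk cqra bzre svo eznyn hfhb ptk yxq lzuis sozej unoql
Hunk 2: at line 6 remove [hfhb,ptk,yxq] add [ivpix,epg,hcz] -> 12 lines: ffbp hgrk cqra bzre svo eznyn ivpix epg hcz lzuis sozej unoql
Hunk 3: at line 5 remove [eznyn] add [xwuj,pkoh,wpek] -> 14 lines: ffbp hgrk cqra bzre svo xwuj pkoh wpek ivpix epg hcz lzuis sozej unoql
Hunk 4: at line 2 remove [cqra,bzre] add [lqj,skgdv,jlmv] -> 15 lines: ffbp hgrk lqj skgdv jlmv svo xwuj pkoh wpek ivpix epg hcz lzuis sozej unoql
Hunk 5: at line 10 remove [hcz,lzuis] add [upxw] -> 14 lines: ffbp hgrk lqj skgdv jlmv svo xwuj pkoh wpek ivpix epg upxw sozej unoql
Hunk 6: at line 4 remove [jlmv] add [ech,utp,wdh] -> 16 lines: ffbp hgrk lqj skgdv ech utp wdh svo xwuj pkoh wpek ivpix epg upxw sozej unoql
Hunk 7: at line 8 remove [pkoh] add [cra] -> 16 lines: ffbp hgrk lqj skgdv ech utp wdh svo xwuj cra wpek ivpix epg upxw sozej unoql
Final line 8: svo

Answer: svo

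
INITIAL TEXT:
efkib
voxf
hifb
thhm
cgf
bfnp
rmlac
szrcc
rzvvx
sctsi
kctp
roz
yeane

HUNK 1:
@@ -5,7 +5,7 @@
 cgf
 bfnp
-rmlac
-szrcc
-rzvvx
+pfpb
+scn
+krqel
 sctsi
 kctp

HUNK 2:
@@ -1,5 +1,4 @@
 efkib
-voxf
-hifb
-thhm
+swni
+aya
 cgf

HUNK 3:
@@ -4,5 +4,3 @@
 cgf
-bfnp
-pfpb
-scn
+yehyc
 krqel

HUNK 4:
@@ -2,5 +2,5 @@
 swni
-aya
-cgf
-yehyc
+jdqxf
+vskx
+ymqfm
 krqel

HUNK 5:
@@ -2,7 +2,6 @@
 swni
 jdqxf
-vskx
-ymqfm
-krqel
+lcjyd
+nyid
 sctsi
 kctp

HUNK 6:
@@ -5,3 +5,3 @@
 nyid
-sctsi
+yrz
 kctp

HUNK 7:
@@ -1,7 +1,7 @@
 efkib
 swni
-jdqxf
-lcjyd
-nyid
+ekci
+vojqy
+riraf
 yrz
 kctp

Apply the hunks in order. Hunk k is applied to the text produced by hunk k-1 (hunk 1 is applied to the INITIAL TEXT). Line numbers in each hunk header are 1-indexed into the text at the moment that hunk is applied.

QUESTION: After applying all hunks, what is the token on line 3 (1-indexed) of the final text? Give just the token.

Answer: ekci

Derivation:
Hunk 1: at line 5 remove [rmlac,szrcc,rzvvx] add [pfpb,scn,krqel] -> 13 lines: efkib voxf hifb thhm cgf bfnp pfpb scn krqel sctsi kctp roz yeane
Hunk 2: at line 1 remove [voxf,hifb,thhm] add [swni,aya] -> 12 lines: efkib swni aya cgf bfnp pfpb scn krqel sctsi kctp roz yeane
Hunk 3: at line 4 remove [bfnp,pfpb,scn] add [yehyc] -> 10 lines: efkib swni aya cgf yehyc krqel sctsi kctp roz yeane
Hunk 4: at line 2 remove [aya,cgf,yehyc] add [jdqxf,vskx,ymqfm] -> 10 lines: efkib swni jdqxf vskx ymqfm krqel sctsi kctp roz yeane
Hunk 5: at line 2 remove [vskx,ymqfm,krqel] add [lcjyd,nyid] -> 9 lines: efkib swni jdqxf lcjyd nyid sctsi kctp roz yeane
Hunk 6: at line 5 remove [sctsi] add [yrz] -> 9 lines: efkib swni jdqxf lcjyd nyid yrz kctp roz yeane
Hunk 7: at line 1 remove [jdqxf,lcjyd,nyid] add [ekci,vojqy,riraf] -> 9 lines: efkib swni ekci vojqy riraf yrz kctp roz yeane
Final line 3: ekci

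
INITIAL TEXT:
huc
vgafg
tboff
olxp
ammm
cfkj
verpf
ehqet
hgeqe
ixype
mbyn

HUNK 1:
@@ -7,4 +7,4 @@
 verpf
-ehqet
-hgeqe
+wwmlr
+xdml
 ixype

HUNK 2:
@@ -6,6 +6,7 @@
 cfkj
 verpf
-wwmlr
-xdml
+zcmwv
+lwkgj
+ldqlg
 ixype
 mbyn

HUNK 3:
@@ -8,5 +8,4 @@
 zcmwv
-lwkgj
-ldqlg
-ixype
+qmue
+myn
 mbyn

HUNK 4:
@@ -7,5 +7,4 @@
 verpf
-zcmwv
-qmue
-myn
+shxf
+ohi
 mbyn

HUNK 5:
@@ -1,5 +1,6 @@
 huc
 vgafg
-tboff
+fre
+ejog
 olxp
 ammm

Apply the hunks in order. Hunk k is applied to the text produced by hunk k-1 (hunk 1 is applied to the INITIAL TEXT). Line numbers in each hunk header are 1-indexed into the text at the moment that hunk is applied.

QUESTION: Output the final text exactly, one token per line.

Answer: huc
vgafg
fre
ejog
olxp
ammm
cfkj
verpf
shxf
ohi
mbyn

Derivation:
Hunk 1: at line 7 remove [ehqet,hgeqe] add [wwmlr,xdml] -> 11 lines: huc vgafg tboff olxp ammm cfkj verpf wwmlr xdml ixype mbyn
Hunk 2: at line 6 remove [wwmlr,xdml] add [zcmwv,lwkgj,ldqlg] -> 12 lines: huc vgafg tboff olxp ammm cfkj verpf zcmwv lwkgj ldqlg ixype mbyn
Hunk 3: at line 8 remove [lwkgj,ldqlg,ixype] add [qmue,myn] -> 11 lines: huc vgafg tboff olxp ammm cfkj verpf zcmwv qmue myn mbyn
Hunk 4: at line 7 remove [zcmwv,qmue,myn] add [shxf,ohi] -> 10 lines: huc vgafg tboff olxp ammm cfkj verpf shxf ohi mbyn
Hunk 5: at line 1 remove [tboff] add [fre,ejog] -> 11 lines: huc vgafg fre ejog olxp ammm cfkj verpf shxf ohi mbyn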